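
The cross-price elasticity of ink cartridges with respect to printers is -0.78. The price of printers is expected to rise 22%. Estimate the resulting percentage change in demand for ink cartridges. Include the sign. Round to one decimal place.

%ΔQ ≈ ε × %ΔP of printers = -0.78 × (22%) = -17.2%.

-17.2%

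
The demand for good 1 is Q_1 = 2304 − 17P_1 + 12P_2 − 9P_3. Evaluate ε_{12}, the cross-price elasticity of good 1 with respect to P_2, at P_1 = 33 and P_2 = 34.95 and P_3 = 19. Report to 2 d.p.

0.21

At P_1 = 33 and P_2 = 34.95 and P_3 = 19: Q_1 = 1991.4.
∂Q_1/∂P_2 = 12.
ε = (∂Q_1/∂P_2)(P_2/Q_1) = 12 × (34.95/1991.4) ≈ 0.21.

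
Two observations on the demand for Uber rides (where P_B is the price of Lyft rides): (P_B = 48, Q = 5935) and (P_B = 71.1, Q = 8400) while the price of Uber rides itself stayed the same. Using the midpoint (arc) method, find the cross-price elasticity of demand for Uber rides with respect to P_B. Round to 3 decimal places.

ΔQ_A = 8400 − 5935 = 2465; ΔP_B = 71.1 − 48 = 23.1.
Midpoints: Q̄_A = 7167.5, P̄_B = 59.55.
ε = (ΔQ_A/Q̄_A)/(ΔP_B/P̄_B) = (2465/7167.5)/(23.1/59.55) ≈ 0.887.

0.887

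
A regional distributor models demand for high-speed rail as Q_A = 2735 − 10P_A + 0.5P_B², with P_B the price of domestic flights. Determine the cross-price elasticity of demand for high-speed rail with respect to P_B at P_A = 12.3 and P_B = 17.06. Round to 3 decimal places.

At P_A = 12.3 and P_B = 17.06: Q_A = 2757.522.
∂Q_A/∂P_B = 1P_B = 1(17.06) = 17.0600.
ε = (∂Q_A/∂P_B)(P_B/Q_A) = 17.0600 × (17.06/2757.522) ≈ 0.106.
ε > 0: substitutes.

0.106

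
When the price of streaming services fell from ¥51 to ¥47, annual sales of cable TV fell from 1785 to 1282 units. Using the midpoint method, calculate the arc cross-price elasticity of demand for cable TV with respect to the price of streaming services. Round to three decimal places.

4.018

ΔQ_A = 1282 − 1785 = -503; ΔP_B = 47 − 51 = -4.
Midpoints: Q̄_A = 1533.5, P̄_B = 49.00.
ε = (ΔQ_A/Q̄_A)/(ΔP_B/P̄_B) = (-503/1533.5)/(-4/49.00) ≈ 4.018.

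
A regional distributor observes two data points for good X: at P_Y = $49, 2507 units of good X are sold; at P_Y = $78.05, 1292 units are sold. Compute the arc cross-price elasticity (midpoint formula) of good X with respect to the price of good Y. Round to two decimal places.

ΔQ_X = 1292 − 2507 = -1215; ΔP_Y = 78.05 − 49 = 29.05.
Midpoints: Q̄_X = 1899.5, P̄_Y = 63.52.
ε = (ΔQ_X/Q̄_X)/(ΔP_Y/P̄_Y) = (-1215/1899.5)/(29.05/63.52) ≈ -1.40.
ε < 0: good X and good Y are complements.

-1.40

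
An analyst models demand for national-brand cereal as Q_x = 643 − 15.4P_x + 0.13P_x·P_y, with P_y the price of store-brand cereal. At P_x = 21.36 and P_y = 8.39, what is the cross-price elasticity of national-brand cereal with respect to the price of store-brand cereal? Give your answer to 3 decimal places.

At P_x = 21.36 and P_y = 8.39: Q_x = 337.353.
∂Q_x/∂P_y = 0.13P_x = 0.13(21.36) = 2.7768.
ε = (∂Q_x/∂P_y)(P_y/Q_x) = 2.7768 × (8.39/337.353) ≈ 0.069.

0.069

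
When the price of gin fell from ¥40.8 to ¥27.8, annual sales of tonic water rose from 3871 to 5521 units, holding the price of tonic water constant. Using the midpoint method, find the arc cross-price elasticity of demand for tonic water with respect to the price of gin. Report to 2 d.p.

-0.93

ΔQ_A = 5521 − 3871 = 1650; ΔP_B = 27.8 − 40.8 = -13.
Midpoints: Q̄_A = 4696.0, P̄_B = 34.30.
ε = (ΔQ_A/Q̄_A)/(ΔP_B/P̄_B) = (1650/4696.0)/(-13/34.30) ≈ -0.93.
ε < 0: tonic water and gin are complements.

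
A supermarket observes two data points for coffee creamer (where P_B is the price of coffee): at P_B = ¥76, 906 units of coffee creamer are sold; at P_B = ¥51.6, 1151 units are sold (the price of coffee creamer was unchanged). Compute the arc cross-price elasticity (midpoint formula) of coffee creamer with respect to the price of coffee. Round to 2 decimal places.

ΔQ_A = 1151 − 906 = 245; ΔP_B = 51.6 − 76 = -24.4.
Midpoints: Q̄_A = 1028.5, P̄_B = 63.80.
ε = (ΔQ_A/Q̄_A)/(ΔP_B/P̄_B) = (245/1028.5)/(-24.4/63.80) ≈ -0.62.

-0.62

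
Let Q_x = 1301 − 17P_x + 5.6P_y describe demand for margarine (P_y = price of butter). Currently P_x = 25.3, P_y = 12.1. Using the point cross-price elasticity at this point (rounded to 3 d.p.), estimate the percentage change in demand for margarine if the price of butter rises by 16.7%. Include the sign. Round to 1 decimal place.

1.2%

At P_x = 25.3, P_y = 12.1: Q_x = 938.66.
∂Q_x/∂P_y = 5.6.
ε = (∂Q_x/∂P_y)(P_y/Q_x) = 5.6000 × 12.1/938.66 ≈ 0.072.
%ΔQ_x ≈ ε × %ΔP_y = 0.072 × (16.7%) = 1.2%.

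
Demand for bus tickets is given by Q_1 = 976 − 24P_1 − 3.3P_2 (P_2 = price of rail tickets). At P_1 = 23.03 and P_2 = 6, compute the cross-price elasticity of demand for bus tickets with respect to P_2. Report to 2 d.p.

At P_1 = 23.03 and P_2 = 6: Q_1 = 403.48.
∂Q_1/∂P_2 = -3.3.
ε = (∂Q_1/∂P_2)(P_2/Q_1) = -3.3 × (6/403.48) ≈ -0.05.
Since ε < 0, bus tickets and rail tickets are complements.

-0.05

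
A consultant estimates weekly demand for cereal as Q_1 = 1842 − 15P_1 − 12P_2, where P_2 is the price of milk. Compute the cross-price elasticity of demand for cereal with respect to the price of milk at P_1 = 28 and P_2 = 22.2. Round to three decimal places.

-0.231

At P_1 = 28 and P_2 = 22.2: Q_1 = 1155.6.
∂Q_1/∂P_2 = -12.
ε = (∂Q_1/∂P_2)(P_2/Q_1) = -12 × (22.2/1155.6) ≈ -0.231.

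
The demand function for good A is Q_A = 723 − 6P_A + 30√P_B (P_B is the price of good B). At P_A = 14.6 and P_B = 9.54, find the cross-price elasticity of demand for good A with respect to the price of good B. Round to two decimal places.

At P_A = 14.6 and P_B = 9.54: Q_A = 728.061.
∂Q_A/∂P_B = 30/(2√P_B) = 30/(2√9.54) = 4.8564.
ε = (∂Q_A/∂P_B)(P_B/Q_A) = 4.8564 × (9.54/728.061) ≈ 0.06.
ε > 0: substitutes.

0.06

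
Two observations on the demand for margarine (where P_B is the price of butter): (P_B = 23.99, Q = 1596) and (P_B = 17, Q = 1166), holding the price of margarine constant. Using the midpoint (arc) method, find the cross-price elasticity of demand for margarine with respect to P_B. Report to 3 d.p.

ΔQ_A = 1166 − 1596 = -430; ΔP_B = 17 − 23.99 = -6.99.
Midpoints: Q̄_A = 1381.0, P̄_B = 20.49.
ε = (ΔQ_A/Q̄_A)/(ΔP_B/P̄_B) = (-430/1381.0)/(-6.99/20.49) ≈ 0.913.

0.913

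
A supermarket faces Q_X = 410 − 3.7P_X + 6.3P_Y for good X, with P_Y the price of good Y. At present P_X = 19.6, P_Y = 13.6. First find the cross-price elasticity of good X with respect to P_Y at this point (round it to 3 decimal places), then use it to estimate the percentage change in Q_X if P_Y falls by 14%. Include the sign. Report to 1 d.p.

-2.8%

At P_X = 19.6, P_Y = 13.6: Q_X = 423.16.
∂Q_X/∂P_Y = 6.3.
ε = (∂Q_X/∂P_Y)(P_Y/Q_X) = 6.3000 × 13.6/423.16 ≈ 0.202.
%ΔQ_X ≈ ε × %ΔP_Y = 0.202 × (-14%) = -2.8%.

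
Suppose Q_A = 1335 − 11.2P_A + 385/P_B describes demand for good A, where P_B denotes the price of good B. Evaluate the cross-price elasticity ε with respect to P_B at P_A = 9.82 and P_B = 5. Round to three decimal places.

-0.059

At P_A = 9.82 and P_B = 5: Q_A = 1302.016.
∂Q_A/∂P_B = −385/P_B² = -15.4000.
ε = (∂Q_A/∂P_B)(P_B/Q_A) = -15.4000 × (5/1302.016) ≈ -0.059.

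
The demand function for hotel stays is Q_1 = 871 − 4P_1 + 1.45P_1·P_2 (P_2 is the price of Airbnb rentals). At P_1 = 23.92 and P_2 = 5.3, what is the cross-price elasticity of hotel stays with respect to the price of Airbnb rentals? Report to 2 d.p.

At P_1 = 23.92 and P_2 = 5.3: Q_1 = 959.145.
∂Q_1/∂P_2 = 1.45P_1 = 1.45(23.92) = 34.6840.
ε = (∂Q_1/∂P_2)(P_2/Q_1) = 34.6840 × (5.3/959.145) ≈ 0.19.

0.19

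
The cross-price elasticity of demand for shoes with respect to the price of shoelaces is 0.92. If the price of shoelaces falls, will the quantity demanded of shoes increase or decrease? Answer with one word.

ε > 0 and the price of shoelaces falls, so the quantity of shoes moves in the same direction: it decreases.

decrease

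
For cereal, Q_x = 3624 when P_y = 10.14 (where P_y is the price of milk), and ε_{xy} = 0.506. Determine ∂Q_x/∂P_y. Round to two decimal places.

180.84

ε = (∂Q_x/∂P_y)·(P_y/Q_x) ⇒ ∂Q_x/∂P_y = ε·Q_x/P_y = 0.506 × 3624/10.14 ≈ 180.84.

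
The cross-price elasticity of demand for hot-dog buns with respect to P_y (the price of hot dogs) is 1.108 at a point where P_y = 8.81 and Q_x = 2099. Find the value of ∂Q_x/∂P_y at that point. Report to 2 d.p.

263.98

ε = (∂Q_x/∂P_y)·(P_y/Q_x) ⇒ ∂Q_x/∂P_y = ε·Q_x/P_y = 1.108 × 2099/8.81 ≈ 263.98.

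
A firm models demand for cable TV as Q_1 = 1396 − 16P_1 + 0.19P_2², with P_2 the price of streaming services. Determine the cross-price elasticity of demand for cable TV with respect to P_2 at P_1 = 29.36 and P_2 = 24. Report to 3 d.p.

At P_1 = 29.36 and P_2 = 24: Q_1 = 1035.68.
∂Q_1/∂P_2 = 0.38P_2 = 0.38(24) = 9.1200.
ε = (∂Q_1/∂P_2)(P_2/Q_1) = 9.1200 × (24/1035.68) ≈ 0.211.

0.211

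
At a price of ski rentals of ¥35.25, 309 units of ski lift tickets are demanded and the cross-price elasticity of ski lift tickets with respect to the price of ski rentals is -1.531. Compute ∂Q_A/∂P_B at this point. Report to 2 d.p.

-13.42

ε = (∂Q_A/∂P_B)·(P_B/Q_A) ⇒ ∂Q_A/∂P_B = ε·Q_A/P_B = -1.531 × 309/35.25 ≈ -13.42.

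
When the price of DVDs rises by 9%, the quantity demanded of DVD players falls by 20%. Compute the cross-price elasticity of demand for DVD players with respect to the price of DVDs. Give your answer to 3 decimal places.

-2.222

ε = (%ΔQ of DVD players) / (%ΔP of DVDs) = (-20%) / (9%) ≈ -2.222.
Negative cross-price elasticity: complements.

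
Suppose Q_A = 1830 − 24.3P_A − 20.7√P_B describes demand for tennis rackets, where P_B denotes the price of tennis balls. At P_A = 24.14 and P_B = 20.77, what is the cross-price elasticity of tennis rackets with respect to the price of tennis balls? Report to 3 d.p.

At P_A = 24.14 and P_B = 20.77: Q_A = 1149.060.
∂Q_A/∂P_B = -20.7/(2√P_B) = -20.7/(2√20.77) = -2.2710.
ε = (∂Q_A/∂P_B)(P_B/Q_A) = -2.2710 × (20.77/1149.060) ≈ -0.041.

-0.041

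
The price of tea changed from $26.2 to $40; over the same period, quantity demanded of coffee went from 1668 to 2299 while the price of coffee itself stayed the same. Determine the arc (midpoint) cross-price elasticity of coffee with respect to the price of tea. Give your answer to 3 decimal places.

ΔQ_A = 2299 − 1668 = 631; ΔP_B = 40 − 26.2 = 13.8.
Midpoints: Q̄_A = 1983.5, P̄_B = 33.10.
ε = (ΔQ_A/Q̄_A)/(ΔP_B/P̄_B) = (631/1983.5)/(13.8/33.10) ≈ 0.763.

0.763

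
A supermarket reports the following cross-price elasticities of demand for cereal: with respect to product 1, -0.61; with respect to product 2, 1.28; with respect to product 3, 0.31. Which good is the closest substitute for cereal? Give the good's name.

product 2

Substitutes have ε > 0. Among the positive values, 1.28 (product 2) is largest.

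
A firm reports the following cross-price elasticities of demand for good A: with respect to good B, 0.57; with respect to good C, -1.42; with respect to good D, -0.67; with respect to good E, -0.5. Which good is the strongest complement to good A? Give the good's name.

Complements have ε < 0. The most negative value is -1.42 (good C).

good C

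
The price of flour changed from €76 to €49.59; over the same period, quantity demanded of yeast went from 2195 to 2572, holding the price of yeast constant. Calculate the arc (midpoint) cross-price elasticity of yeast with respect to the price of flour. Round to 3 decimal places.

ΔQ_A = 2572 − 2195 = 377; ΔP_B = 49.59 − 76 = -26.41.
Midpoints: Q̄_A = 2383.5, P̄_B = 62.80.
ε = (ΔQ_A/Q̄_A)/(ΔP_B/P̄_B) = (377/2383.5)/(-26.41/62.80) ≈ -0.376.
ε < 0: yeast and flour are complements.

-0.376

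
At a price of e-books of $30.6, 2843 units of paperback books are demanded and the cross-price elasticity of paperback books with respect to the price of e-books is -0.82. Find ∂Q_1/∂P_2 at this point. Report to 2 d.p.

ε = (∂Q_1/∂P_2)·(P_2/Q_1) ⇒ ∂Q_1/∂P_2 = ε·Q_1/P_2 = -0.82 × 2843/30.6 ≈ -76.18.

-76.18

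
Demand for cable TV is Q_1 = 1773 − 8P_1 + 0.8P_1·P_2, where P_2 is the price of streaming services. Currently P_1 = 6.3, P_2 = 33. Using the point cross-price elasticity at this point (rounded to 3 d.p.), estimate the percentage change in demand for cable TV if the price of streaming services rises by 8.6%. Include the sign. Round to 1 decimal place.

At P_1 = 6.3, P_2 = 33: Q_1 = 1888.92.
∂Q_1/∂P_2 = 0.8P_1 = 5.0400.
ε = (∂Q_1/∂P_2)(P_2/Q_1) = 5.0400 × 33/1888.92 ≈ 0.088.
%ΔQ_1 ≈ ε × %ΔP_2 = 0.088 × (8.6%) = 0.8%.

0.8%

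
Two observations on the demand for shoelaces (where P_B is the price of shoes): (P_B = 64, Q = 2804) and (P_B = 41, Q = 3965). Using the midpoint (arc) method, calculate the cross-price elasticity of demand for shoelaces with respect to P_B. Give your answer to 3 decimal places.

-0.783

ΔQ_A = 3965 − 2804 = 1161; ΔP_B = 41 − 64 = -23.
Midpoints: Q̄_A = 3384.5, P̄_B = 52.50.
ε = (ΔQ_A/Q̄_A)/(ΔP_B/P̄_B) = (1161/3384.5)/(-23/52.50) ≈ -0.783.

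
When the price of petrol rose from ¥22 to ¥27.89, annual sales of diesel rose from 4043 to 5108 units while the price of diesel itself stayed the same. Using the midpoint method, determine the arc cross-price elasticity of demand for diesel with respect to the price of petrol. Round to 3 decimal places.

0.986

ΔQ_A = 5108 − 4043 = 1065; ΔP_B = 27.89 − 22 = 5.89.
Midpoints: Q̄_A = 4575.5, P̄_B = 24.95.
ε = (ΔQ_A/Q̄_A)/(ΔP_B/P̄_B) = (1065/4575.5)/(5.89/24.95) ≈ 0.986.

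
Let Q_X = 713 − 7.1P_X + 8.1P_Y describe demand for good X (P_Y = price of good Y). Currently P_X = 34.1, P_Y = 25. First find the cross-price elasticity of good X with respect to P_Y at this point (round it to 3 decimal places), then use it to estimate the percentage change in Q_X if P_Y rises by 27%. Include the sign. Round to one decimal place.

At P_X = 34.1, P_Y = 25: Q_X = 673.39.
∂Q_X/∂P_Y = 8.1.
ε = (∂Q_X/∂P_Y)(P_Y/Q_X) = 8.1000 × 25/673.39 ≈ 0.301.
%ΔQ_X ≈ ε × %ΔP_Y = 0.301 × (27%) = 8.1%.

8.1%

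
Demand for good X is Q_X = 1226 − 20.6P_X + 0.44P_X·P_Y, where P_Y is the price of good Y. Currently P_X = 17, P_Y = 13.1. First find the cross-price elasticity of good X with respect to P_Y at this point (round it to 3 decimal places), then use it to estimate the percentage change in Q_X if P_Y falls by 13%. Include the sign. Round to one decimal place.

-1.3%

At P_X = 17, P_Y = 13.1: Q_X = 973.788.
∂Q_X/∂P_Y = 0.44P_X = 7.4800.
ε = (∂Q_X/∂P_Y)(P_Y/Q_X) = 7.4800 × 13.1/973.788 ≈ 0.101.
%ΔQ_X ≈ ε × %ΔP_Y = 0.101 × (-13%) = -1.3%.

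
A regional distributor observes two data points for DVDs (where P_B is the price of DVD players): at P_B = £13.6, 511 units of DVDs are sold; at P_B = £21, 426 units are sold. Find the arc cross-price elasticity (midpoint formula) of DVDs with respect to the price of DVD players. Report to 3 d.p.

-0.424

ΔQ_A = 426 − 511 = -85; ΔP_B = 21 − 13.6 = 7.4.
Midpoints: Q̄_A = 468.5, P̄_B = 17.30.
ε = (ΔQ_A/Q̄_A)/(ΔP_B/P̄_B) = (-85/468.5)/(7.4/17.30) ≈ -0.424.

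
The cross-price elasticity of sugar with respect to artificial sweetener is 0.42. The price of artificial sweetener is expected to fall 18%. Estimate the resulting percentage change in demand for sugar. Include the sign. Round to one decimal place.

%ΔQ ≈ ε × %ΔP of artificial sweetener = 0.42 × (-18%) = -7.6%.
Demand for sugar falls by about 7.6%.

-7.6%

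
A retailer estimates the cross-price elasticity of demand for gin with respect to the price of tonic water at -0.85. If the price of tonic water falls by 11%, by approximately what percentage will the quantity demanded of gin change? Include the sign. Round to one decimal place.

%ΔQ ≈ ε × %ΔP of tonic water = -0.85 × (-11%) = 9.4%.

9.4%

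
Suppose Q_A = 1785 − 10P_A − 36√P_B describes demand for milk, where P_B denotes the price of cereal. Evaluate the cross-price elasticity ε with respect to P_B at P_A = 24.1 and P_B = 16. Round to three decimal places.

At P_A = 24.1 and P_B = 16: Q_A = 1400.
∂Q_A/∂P_B = -36/(2√P_B) = -36/(2√16) = -4.5000.
ε = (∂Q_A/∂P_B)(P_B/Q_A) = -4.5000 × (16/1400) ≈ -0.051.
ε < 0: complements.

-0.051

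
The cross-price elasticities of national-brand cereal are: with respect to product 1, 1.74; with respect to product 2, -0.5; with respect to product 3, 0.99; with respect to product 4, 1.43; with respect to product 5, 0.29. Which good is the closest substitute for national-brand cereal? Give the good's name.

Substitutes have ε > 0. Among the positive values, 1.74 (product 1) is largest.

product 1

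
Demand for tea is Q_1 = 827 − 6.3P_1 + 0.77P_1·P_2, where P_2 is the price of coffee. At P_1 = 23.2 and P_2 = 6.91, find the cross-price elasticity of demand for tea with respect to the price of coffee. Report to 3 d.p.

At P_1 = 23.2 and P_2 = 6.91: Q_1 = 804.280.
∂Q_1/∂P_2 = 0.77P_1 = 0.77(23.2) = 17.8640.
ε = (∂Q_1/∂P_2)(P_2/Q_1) = 17.8640 × (6.91/804.280) ≈ 0.153.
ε > 0: substitutes.

0.153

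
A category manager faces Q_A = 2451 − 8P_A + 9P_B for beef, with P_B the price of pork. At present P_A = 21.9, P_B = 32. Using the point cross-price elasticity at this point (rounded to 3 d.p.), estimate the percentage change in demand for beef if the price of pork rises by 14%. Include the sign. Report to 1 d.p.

At P_A = 21.9, P_B = 32: Q_A = 2563.8.
∂Q_A/∂P_B = 9.
ε = (∂Q_A/∂P_B)(P_B/Q_A) = 9.0000 × 32/2563.8 ≈ 0.112.
%ΔQ_A ≈ ε × %ΔP_B = 0.112 × (14%) = 1.6%.

1.6%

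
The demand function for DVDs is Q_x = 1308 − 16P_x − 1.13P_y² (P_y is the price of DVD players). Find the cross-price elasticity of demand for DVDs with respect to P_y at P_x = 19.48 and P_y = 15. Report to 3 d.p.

At P_x = 19.48 and P_y = 15: Q_x = 742.07.
∂Q_x/∂P_y = -2.26P_y = -2.26(15) = -33.9000.
ε = (∂Q_x/∂P_y)(P_y/Q_x) = -33.9000 × (15/742.07) ≈ -0.685.
ε < 0: complements.

-0.685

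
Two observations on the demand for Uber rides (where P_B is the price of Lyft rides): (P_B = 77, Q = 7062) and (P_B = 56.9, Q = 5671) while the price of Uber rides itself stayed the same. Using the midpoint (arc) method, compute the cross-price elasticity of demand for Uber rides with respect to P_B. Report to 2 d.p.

ΔQ_A = 5671 − 7062 = -1391; ΔP_B = 56.9 − 77 = -20.1.
Midpoints: Q̄_A = 6366.5, P̄_B = 66.95.
ε = (ΔQ_A/Q̄_A)/(ΔP_B/P̄_B) = (-1391/6366.5)/(-20.1/66.95) ≈ 0.73.

0.73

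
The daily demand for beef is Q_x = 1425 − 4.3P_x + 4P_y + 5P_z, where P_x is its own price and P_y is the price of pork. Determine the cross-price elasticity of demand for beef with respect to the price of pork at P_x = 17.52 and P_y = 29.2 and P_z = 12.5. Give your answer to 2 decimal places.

At P_x = 17.52 and P_y = 29.2 and P_z = 12.5: Q_x = 1528.964.
∂Q_x/∂P_y = 4.
ε = (∂Q_x/∂P_y)(P_y/Q_x) = 4 × (29.2/1528.964) ≈ 0.08.

0.08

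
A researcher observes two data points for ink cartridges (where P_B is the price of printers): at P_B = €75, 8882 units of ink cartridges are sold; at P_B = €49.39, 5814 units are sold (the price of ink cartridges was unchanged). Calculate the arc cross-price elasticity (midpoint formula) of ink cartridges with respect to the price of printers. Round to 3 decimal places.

ΔQ_A = 5814 − 8882 = -3068; ΔP_B = 49.39 − 75 = -25.61.
Midpoints: Q̄_A = 7348.0, P̄_B = 62.20.
ε = (ΔQ_A/Q̄_A)/(ΔP_B/P̄_B) = (-3068/7348.0)/(-25.61/62.20) ≈ 1.014.

1.014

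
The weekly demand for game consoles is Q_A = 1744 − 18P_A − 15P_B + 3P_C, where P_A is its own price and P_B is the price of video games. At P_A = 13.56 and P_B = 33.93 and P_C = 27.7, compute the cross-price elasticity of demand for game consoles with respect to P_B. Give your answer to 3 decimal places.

-0.474

At P_A = 13.56 and P_B = 33.93 and P_C = 27.7: Q_A = 1074.07.
∂Q_A/∂P_B = -15.
ε = (∂Q_A/∂P_B)(P_B/Q_A) = -15 × (33.93/1074.07) ≈ -0.474.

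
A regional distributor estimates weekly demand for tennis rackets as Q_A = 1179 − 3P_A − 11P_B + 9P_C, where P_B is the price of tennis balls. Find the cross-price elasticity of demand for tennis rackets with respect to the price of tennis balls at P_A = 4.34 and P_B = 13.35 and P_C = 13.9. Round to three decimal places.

-0.128

At P_A = 4.34 and P_B = 13.35 and P_C = 13.9: Q_A = 1144.23.
∂Q_A/∂P_B = -11.
ε = (∂Q_A/∂P_B)(P_B/Q_A) = -11 × (13.35/1144.23) ≈ -0.128.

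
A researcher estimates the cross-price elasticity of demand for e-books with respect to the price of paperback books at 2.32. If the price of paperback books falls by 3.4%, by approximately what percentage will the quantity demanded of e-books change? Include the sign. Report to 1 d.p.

-7.9%

%ΔQ ≈ ε × %ΔP of paperback books = 2.32 × (-3.4%) = -7.9%.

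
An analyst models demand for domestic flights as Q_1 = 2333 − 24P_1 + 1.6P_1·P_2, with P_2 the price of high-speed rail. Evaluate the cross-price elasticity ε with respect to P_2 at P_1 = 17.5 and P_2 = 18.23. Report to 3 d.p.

At P_1 = 17.5 and P_2 = 18.23: Q_1 = 2423.44.
∂Q_1/∂P_2 = 1.6P_1 = 1.6(17.5) = 28.0000.
ε = (∂Q_1/∂P_2)(P_2/Q_1) = 28.0000 × (18.23/2423.44) ≈ 0.211.

0.211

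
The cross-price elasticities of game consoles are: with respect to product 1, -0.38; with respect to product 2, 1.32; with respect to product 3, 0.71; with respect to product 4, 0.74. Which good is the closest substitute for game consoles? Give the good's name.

product 2

Substitutes have ε > 0. Among the positive values, 1.32 (product 2) is largest.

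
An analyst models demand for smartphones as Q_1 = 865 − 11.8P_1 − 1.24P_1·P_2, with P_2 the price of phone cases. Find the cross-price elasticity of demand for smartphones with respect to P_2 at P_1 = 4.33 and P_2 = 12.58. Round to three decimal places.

At P_1 = 4.33 and P_2 = 12.58: Q_1 = 746.361.
∂Q_1/∂P_2 = -1.24P_1 = -1.24(4.33) = -5.3692.
ε = (∂Q_1/∂P_2)(P_2/Q_1) = -5.3692 × (12.58/746.361) ≈ -0.090.
ε < 0: complements.

-0.090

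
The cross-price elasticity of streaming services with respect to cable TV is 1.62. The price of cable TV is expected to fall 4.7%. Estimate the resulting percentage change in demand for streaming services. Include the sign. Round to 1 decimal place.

%ΔQ ≈ ε × %ΔP of cable TV = 1.62 × (-4.7%) = -7.6%.

-7.6%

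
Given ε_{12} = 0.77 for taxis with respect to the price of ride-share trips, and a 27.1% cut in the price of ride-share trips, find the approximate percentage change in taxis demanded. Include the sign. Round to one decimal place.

%ΔQ ≈ ε × %ΔP of ride-share trips = 0.77 × (-27.1%) = -20.9%.
Demand for taxis falls by about 20.9%.

-20.9%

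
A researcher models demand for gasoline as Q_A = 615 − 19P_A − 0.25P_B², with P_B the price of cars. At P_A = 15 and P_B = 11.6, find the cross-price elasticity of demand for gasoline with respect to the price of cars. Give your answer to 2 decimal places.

At P_A = 15 and P_B = 11.6: Q_A = 296.36.
∂Q_A/∂P_B = -0.5P_B = -0.5(11.6) = -5.8000.
ε = (∂Q_A/∂P_B)(P_B/Q_A) = -5.8000 × (11.6/296.36) ≈ -0.23.

-0.23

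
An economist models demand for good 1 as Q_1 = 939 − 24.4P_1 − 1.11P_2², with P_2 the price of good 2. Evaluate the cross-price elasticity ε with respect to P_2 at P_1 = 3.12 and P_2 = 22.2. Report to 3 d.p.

-3.464

At P_1 = 3.12 and P_2 = 22.2: Q_1 = 315.820.
∂Q_1/∂P_2 = -2.22P_2 = -2.22(22.2) = -49.2840.
ε = (∂Q_1/∂P_2)(P_2/Q_1) = -49.2840 × (22.2/315.820) ≈ -3.464.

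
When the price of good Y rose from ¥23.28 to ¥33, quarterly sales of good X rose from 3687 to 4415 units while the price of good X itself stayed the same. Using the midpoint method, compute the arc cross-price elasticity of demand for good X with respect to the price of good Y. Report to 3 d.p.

0.520

ΔQ_X = 4415 − 3687 = 728; ΔP_Y = 33 − 23.28 = 9.72.
Midpoints: Q̄_X = 4051.0, P̄_Y = 28.14.
ε = (ΔQ_X/Q̄_X)/(ΔP_Y/P̄_Y) = (728/4051.0)/(9.72/28.14) ≈ 0.520.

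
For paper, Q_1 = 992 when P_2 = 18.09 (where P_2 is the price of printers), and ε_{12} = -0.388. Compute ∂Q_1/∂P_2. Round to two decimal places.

-21.28

ε = (∂Q_1/∂P_2)·(P_2/Q_1) ⇒ ∂Q_1/∂P_2 = ε·Q_1/P_2 = -0.388 × 992/18.09 ≈ -21.28.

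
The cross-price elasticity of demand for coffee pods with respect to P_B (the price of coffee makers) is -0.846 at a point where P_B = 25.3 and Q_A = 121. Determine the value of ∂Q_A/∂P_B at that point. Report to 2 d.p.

ε = (∂Q_A/∂P_B)·(P_B/Q_A) ⇒ ∂Q_A/∂P_B = ε·Q_A/P_B = -0.846 × 121/25.3 ≈ -4.05.

-4.05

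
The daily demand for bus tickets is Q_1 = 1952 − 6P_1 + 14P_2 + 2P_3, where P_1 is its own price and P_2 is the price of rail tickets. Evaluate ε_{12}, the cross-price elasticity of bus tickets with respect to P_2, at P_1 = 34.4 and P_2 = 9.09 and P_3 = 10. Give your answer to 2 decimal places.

At P_1 = 34.4 and P_2 = 9.09 and P_3 = 10: Q_1 = 1892.86.
∂Q_1/∂P_2 = 14.
ε = (∂Q_1/∂P_2)(P_2/Q_1) = 14 × (9.09/1892.86) ≈ 0.07.

0.07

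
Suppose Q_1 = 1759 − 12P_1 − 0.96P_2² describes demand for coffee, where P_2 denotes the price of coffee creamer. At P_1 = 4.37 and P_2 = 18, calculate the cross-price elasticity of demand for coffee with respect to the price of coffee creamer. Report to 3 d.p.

At P_1 = 4.37 and P_2 = 18: Q_1 = 1395.52.
∂Q_1/∂P_2 = -1.92P_2 = -1.92(18) = -34.5600.
ε = (∂Q_1/∂P_2)(P_2/Q_1) = -34.5600 × (18/1395.52) ≈ -0.446.
ε < 0: complements.

-0.446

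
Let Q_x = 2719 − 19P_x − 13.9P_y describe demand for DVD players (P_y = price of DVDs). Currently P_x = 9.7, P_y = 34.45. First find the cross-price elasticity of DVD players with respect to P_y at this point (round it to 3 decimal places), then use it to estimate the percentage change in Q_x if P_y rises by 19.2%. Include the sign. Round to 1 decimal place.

At P_x = 9.7, P_y = 34.45: Q_x = 2055.845.
∂Q_x/∂P_y = -13.9.
ε = (∂Q_x/∂P_y)(P_y/Q_x) = -13.9000 × 34.45/2055.845 ≈ -0.233.
%ΔQ_x ≈ ε × %ΔP_y = -0.233 × (19.2%) = -4.5%.

-4.5%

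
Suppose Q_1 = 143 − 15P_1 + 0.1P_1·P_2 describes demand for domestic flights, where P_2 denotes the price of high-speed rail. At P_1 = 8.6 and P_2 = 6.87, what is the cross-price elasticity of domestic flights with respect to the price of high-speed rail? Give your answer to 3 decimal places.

At P_1 = 8.6 and P_2 = 6.87: Q_1 = 19.908.
∂Q_1/∂P_2 = 0.1P_1 = 0.1(8.6) = 0.8600.
ε = (∂Q_1/∂P_2)(P_2/Q_1) = 0.8600 × (6.87/19.908) ≈ 0.297.

0.297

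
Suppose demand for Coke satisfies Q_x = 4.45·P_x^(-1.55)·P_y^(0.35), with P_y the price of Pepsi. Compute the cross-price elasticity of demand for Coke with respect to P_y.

In a log-linear (constant-elasticity) demand function, the coefficient on the exponent of P_y is the cross-price elasticity.
ε = 0.35. Positive, so Coke and Pepsi are substitutes.

0.35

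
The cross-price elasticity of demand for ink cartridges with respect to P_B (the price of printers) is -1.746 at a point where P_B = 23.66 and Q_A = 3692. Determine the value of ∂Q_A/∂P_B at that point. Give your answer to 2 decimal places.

-272.45

ε = (∂Q_A/∂P_B)·(P_B/Q_A) ⇒ ∂Q_A/∂P_B = ε·Q_A/P_B = -1.746 × 3692/23.66 ≈ -272.45.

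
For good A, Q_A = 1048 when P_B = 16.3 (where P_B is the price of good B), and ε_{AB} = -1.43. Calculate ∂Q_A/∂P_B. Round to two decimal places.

-91.94

ε = (∂Q_A/∂P_B)·(P_B/Q_A) ⇒ ∂Q_A/∂P_B = ε·Q_A/P_B = -1.43 × 1048/16.3 ≈ -91.94.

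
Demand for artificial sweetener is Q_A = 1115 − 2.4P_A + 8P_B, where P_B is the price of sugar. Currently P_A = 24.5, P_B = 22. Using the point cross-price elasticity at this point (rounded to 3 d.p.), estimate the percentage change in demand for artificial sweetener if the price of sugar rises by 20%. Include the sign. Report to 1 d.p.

At P_A = 24.5, P_B = 22: Q_A = 1232.2.
∂Q_A/∂P_B = 8.
ε = (∂Q_A/∂P_B)(P_B/Q_A) = 8.0000 × 22/1232.2 ≈ 0.143.
%ΔQ_A ≈ ε × %ΔP_B = 0.143 × (20%) = 2.9%.

2.9%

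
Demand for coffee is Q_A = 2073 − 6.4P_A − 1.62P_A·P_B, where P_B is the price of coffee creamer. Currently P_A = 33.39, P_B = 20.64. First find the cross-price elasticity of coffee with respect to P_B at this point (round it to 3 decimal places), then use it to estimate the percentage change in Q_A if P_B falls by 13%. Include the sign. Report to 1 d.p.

At P_A = 33.39, P_B = 20.64: Q_A = 742.849.
∂Q_A/∂P_B = -1.62P_A = -54.0918.
ε = (∂Q_A/∂P_B)(P_B/Q_A) = -54.0918 × 20.64/742.849 ≈ -1.503.
%ΔQ_A ≈ ε × %ΔP_B = -1.503 × (-13%) = 19.5%.

19.5%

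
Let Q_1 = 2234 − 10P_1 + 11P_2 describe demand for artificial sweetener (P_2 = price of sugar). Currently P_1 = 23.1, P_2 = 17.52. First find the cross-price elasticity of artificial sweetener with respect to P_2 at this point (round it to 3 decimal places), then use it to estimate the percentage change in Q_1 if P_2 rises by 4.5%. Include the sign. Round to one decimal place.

At P_1 = 23.1, P_2 = 17.52: Q_1 = 2195.72.
∂Q_1/∂P_2 = 11.
ε = (∂Q_1/∂P_2)(P_2/Q_1) = 11.0000 × 17.52/2195.72 ≈ 0.088.
%ΔQ_1 ≈ ε × %ΔP_2 = 0.088 × (4.5%) = 0.4%.

0.4%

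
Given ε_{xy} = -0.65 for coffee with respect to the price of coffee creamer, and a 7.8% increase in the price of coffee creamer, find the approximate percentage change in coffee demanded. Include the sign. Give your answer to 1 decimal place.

%ΔQ ≈ ε × %ΔP of coffee creamer = -0.65 × (7.8%) = -5.1%.
Demand for coffee falls by about 5.1%.

-5.1%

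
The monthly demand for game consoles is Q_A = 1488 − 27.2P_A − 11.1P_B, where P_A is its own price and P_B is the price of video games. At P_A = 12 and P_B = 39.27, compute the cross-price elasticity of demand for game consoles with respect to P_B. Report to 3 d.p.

At P_A = 12 and P_B = 39.27: Q_A = 725.703.
∂Q_A/∂P_B = -11.1.
ε = (∂Q_A/∂P_B)(P_B/Q_A) = -11.1 × (39.27/725.703) ≈ -0.601.

-0.601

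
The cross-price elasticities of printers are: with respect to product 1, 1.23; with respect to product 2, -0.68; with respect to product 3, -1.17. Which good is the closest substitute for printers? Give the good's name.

Substitutes have ε > 0. Among the positive values, 1.23 (product 1) is largest.

product 1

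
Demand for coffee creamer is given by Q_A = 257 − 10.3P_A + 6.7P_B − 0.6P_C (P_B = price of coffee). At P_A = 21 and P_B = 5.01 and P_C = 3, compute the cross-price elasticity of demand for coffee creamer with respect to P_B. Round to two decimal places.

0.46

At P_A = 21 and P_B = 5.01 and P_C = 3: Q_A = 72.467.
∂Q_A/∂P_B = 6.7.
ε = (∂Q_A/∂P_B)(P_B/Q_A) = 6.7 × (5.01/72.467) ≈ 0.46.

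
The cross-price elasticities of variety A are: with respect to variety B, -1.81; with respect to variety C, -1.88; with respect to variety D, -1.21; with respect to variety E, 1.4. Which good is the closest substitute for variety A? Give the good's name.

variety E

Substitutes have ε > 0. Among the positive values, 1.4 (variety E) is largest.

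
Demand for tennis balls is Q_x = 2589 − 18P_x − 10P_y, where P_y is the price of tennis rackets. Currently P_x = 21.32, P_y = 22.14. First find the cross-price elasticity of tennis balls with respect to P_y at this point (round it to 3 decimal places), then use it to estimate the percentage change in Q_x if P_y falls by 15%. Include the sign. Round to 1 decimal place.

At P_x = 21.32, P_y = 22.14: Q_x = 1983.84.
∂Q_x/∂P_y = -10.
ε = (∂Q_x/∂P_y)(P_y/Q_x) = -10.0000 × 22.14/1983.84 ≈ -0.112.
%ΔQ_x ≈ ε × %ΔP_y = -0.112 × (-15%) = 1.7%.

1.7%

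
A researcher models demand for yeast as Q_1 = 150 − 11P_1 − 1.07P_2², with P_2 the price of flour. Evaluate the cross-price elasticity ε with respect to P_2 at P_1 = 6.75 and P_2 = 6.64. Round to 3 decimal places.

-3.302

At P_1 = 6.75 and P_2 = 6.64: Q_1 = 28.574.
∂Q_1/∂P_2 = -2.14P_2 = -2.14(6.64) = -14.2096.
ε = (∂Q_1/∂P_2)(P_2/Q_1) = -14.2096 × (6.64/28.574) ≈ -3.302.
ε < 0: complements.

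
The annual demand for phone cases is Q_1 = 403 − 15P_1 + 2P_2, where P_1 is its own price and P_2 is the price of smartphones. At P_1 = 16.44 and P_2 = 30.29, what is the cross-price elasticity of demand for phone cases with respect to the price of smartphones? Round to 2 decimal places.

0.28

At P_1 = 16.44 and P_2 = 30.29: Q_1 = 216.98.
∂Q_1/∂P_2 = 2.
ε = (∂Q_1/∂P_2)(P_2/Q_1) = 2 × (30.29/216.98) ≈ 0.28.
Since ε > 0, phone cases and smartphones are substitutes.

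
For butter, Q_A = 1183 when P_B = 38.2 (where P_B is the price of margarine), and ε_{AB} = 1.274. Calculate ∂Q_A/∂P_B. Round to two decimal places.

39.45

ε = (∂Q_A/∂P_B)·(P_B/Q_A) ⇒ ∂Q_A/∂P_B = ε·Q_A/P_B = 1.274 × 1183/38.2 ≈ 39.45.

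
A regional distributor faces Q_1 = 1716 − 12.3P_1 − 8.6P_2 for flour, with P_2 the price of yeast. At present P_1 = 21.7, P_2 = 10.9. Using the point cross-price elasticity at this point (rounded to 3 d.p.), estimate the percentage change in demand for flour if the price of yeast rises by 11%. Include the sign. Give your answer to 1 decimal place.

At P_1 = 21.7, P_2 = 10.9: Q_1 = 1355.35.
∂Q_1/∂P_2 = -8.6.
ε = (∂Q_1/∂P_2)(P_2/Q_1) = -8.6000 × 10.9/1355.35 ≈ -0.069.
%ΔQ_1 ≈ ε × %ΔP_2 = -0.069 × (11%) = -0.8%.

-0.8%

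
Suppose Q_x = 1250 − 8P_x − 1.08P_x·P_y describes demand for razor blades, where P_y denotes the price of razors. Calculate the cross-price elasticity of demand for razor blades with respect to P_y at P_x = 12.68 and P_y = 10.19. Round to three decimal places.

At P_x = 12.68 and P_y = 10.19: Q_x = 1009.014.
∂Q_x/∂P_y = -1.08P_x = -1.08(12.68) = -13.6944.
ε = (∂Q_x/∂P_y)(P_y/Q_x) = -13.6944 × (10.19/1009.014) ≈ -0.138.
ε < 0: complements.

-0.138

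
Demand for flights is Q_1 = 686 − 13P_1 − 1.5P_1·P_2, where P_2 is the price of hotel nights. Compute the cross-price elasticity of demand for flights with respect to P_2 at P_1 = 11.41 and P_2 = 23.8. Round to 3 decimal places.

At P_1 = 11.41 and P_2 = 23.8: Q_1 = 130.333.
∂Q_1/∂P_2 = -1.5P_1 = -1.5(11.41) = -17.1150.
ε = (∂Q_1/∂P_2)(P_2/Q_1) = -17.1150 × (23.8/130.333) ≈ -3.125.

-3.125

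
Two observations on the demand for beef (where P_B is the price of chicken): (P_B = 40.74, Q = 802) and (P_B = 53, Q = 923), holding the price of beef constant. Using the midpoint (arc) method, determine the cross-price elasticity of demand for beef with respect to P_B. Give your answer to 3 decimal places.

0.536

ΔQ_A = 923 − 802 = 121; ΔP_B = 53 − 40.74 = 12.26.
Midpoints: Q̄_A = 862.5, P̄_B = 46.87.
ε = (ΔQ_A/Q̄_A)/(ΔP_B/P̄_B) = (121/862.5)/(12.26/46.87) ≈ 0.536.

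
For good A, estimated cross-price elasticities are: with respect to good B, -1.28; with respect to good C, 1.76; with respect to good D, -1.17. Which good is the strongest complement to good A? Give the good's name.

good B

Complements have ε < 0. The most negative value is -1.28 (good B).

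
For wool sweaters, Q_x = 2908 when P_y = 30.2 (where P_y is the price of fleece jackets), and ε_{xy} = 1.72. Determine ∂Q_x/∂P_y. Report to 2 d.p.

165.62

ε = (∂Q_x/∂P_y)·(P_y/Q_x) ⇒ ∂Q_x/∂P_y = ε·Q_x/P_y = 1.72 × 2908/30.2 ≈ 165.62.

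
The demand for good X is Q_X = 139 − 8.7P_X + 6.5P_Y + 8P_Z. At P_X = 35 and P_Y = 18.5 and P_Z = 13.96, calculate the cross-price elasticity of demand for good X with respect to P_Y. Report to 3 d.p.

At P_X = 35 and P_Y = 18.5 and P_Z = 13.96: Q_X = 66.43.
∂Q_X/∂P_Y = 6.5.
ε = (∂Q_X/∂P_Y)(P_Y/Q_X) = 6.5 × (18.5/66.43) ≈ 1.810.

1.810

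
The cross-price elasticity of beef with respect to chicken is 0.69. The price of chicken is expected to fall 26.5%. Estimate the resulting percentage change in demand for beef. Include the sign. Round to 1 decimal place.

%ΔQ ≈ ε × %ΔP of chicken = 0.69 × (-26.5%) = -18.3%.
Demand for beef falls by about 18.3%.

-18.3%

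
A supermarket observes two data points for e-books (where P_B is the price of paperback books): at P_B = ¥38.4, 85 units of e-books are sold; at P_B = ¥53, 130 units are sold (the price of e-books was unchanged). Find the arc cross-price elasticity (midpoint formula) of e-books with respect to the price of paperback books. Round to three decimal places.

1.310

ΔQ_A = 130 − 85 = 45; ΔP_B = 53 − 38.4 = 14.6.
Midpoints: Q̄_A = 107.5, P̄_B = 45.70.
ε = (ΔQ_A/Q̄_A)/(ΔP_B/P̄_B) = (45/107.5)/(14.6/45.70) ≈ 1.310.
ε > 0: e-books and paperback books are substitutes.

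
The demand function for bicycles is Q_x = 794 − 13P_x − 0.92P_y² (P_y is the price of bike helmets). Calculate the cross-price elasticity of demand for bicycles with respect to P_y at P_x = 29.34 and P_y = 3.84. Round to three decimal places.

At P_x = 29.34 and P_y = 3.84: Q_x = 399.014.
∂Q_x/∂P_y = -1.84P_y = -1.84(3.84) = -7.0656.
ε = (∂Q_x/∂P_y)(P_y/Q_x) = -7.0656 × (3.84/399.014) ≈ -0.068.

-0.068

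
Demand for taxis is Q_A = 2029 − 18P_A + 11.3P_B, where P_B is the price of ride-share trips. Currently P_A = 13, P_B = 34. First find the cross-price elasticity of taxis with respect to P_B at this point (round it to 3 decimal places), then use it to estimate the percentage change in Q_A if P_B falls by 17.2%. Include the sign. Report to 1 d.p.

At P_A = 13, P_B = 34: Q_A = 2179.2.
∂Q_A/∂P_B = 11.3.
ε = (∂Q_A/∂P_B)(P_B/Q_A) = 11.3000 × 34/2179.2 ≈ 0.176.
%ΔQ_A ≈ ε × %ΔP_B = 0.176 × (-17.2%) = -3.0%.

-3.0%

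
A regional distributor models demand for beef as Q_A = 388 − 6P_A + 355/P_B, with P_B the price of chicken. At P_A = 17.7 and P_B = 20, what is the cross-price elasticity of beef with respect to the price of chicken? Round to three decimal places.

-0.059

At P_A = 17.7 and P_B = 20: Q_A = 299.55.
∂Q_A/∂P_B = −355/P_B² = -0.8875.
ε = (∂Q_A/∂P_B)(P_B/Q_A) = -0.8875 × (20/299.55) ≈ -0.059.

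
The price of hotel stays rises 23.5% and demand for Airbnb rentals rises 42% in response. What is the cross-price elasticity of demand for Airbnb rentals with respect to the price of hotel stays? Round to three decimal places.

ε = (%ΔQ of Airbnb rentals) / (%ΔP of hotel stays) = (42%) / (23.5%) ≈ 1.787.

1.787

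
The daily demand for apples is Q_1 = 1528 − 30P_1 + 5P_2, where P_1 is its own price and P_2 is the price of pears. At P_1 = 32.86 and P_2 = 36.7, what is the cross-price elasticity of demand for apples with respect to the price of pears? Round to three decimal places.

At P_1 = 32.86 and P_2 = 36.7: Q_1 = 725.7.
∂Q_1/∂P_2 = 5.
ε = (∂Q_1/∂P_2)(P_2/Q_1) = 5 × (36.7/725.7) ≈ 0.253.

0.253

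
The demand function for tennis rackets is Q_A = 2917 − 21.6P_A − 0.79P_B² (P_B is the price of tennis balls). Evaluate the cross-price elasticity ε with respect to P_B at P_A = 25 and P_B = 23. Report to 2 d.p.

At P_A = 25 and P_B = 23: Q_A = 1959.09.
∂Q_A/∂P_B = -1.58P_B = -1.58(23) = -36.3400.
ε = (∂Q_A/∂P_B)(P_B/Q_A) = -36.3400 × (23/1959.09) ≈ -0.43.

-0.43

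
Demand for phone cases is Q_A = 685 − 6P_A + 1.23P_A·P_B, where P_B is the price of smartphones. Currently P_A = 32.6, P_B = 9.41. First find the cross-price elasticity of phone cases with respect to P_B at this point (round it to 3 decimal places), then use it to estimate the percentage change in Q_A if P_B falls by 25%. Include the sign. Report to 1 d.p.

At P_A = 32.6, P_B = 9.41: Q_A = 866.722.
∂Q_A/∂P_B = 1.23P_A = 40.0980.
ε = (∂Q_A/∂P_B)(P_B/Q_A) = 40.0980 × 9.41/866.722 ≈ 0.435.
%ΔQ_A ≈ ε × %ΔP_B = 0.435 × (-25%) = -10.9%.

-10.9%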